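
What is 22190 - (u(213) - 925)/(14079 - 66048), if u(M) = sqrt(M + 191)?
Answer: 1153191185/51969 + 2*sqrt(101)/51969 ≈ 22190.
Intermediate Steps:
u(M) = sqrt(191 + M)
22190 - (u(213) - 925)/(14079 - 66048) = 22190 - (sqrt(191 + 213) - 925)/(14079 - 66048) = 22190 - (sqrt(404) - 925)/(-51969) = 22190 - (2*sqrt(101) - 925)*(-1)/51969 = 22190 - (-925 + 2*sqrt(101))*(-1)/51969 = 22190 - (925/51969 - 2*sqrt(101)/51969) = 22190 + (-925/51969 + 2*sqrt(101)/51969) = 1153191185/51969 + 2*sqrt(101)/51969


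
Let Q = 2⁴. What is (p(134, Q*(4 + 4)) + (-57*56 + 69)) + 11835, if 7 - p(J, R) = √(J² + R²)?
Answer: 8719 - 2*√8585 ≈ 8533.7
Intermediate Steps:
Q = 16
p(J, R) = 7 - √(J² + R²)
(p(134, Q*(4 + 4)) + (-57*56 + 69)) + 11835 = ((7 - √(134² + (16*(4 + 4))²)) + (-57*56 + 69)) + 11835 = ((7 - √(17956 + (16*8)²)) + (-3192 + 69)) + 11835 = ((7 - √(17956 + 128²)) - 3123) + 11835 = ((7 - √(17956 + 16384)) - 3123) + 11835 = ((7 - √34340) - 3123) + 11835 = ((7 - 2*√8585) - 3123) + 11835 = (-3116 - 2*√8585) + 11835 = 8719 - 2*√8585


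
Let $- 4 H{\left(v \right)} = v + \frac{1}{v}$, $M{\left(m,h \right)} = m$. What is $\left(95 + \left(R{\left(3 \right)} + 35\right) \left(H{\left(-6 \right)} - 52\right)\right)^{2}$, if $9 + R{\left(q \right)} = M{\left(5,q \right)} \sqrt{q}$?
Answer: $\frac{962979511}{576} + \frac{88421165 \sqrt{3}}{144} \approx 2.7354 \cdot 10^{6}$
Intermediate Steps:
$H{\left(v \right)} = - \frac{v}{4} - \frac{1}{4 v}$ ($H{\left(v \right)} = - \frac{v + \frac{1}{v}}{4} = - \frac{v}{4} - \frac{1}{4 v}$)
$R{\left(q \right)} = -9 + 5 \sqrt{q}$
$\left(95 + \left(R{\left(3 \right)} + 35\right) \left(H{\left(-6 \right)} - 52\right)\right)^{2} = \left(95 + \left(\left(-9 + 5 \sqrt{3}\right) + 35\right) \left(\frac{-1 - \left(-6\right)^{2}}{4 \left(-6\right)} - 52\right)\right)^{2} = \left(95 + \left(26 + 5 \sqrt{3}\right) \left(\frac{1}{4} \left(- \frac{1}{6}\right) \left(-1 - 36\right) - 52\right)\right)^{2} = \left(95 + \left(26 + 5 \sqrt{3}\right) \left(\frac{1}{4} \left(- \frac{1}{6}\right) \left(-37\right) - 52\right)\right)^{2} = \left(95 + \left(26 + 5 \sqrt{3}\right) \left(\frac{37}{24} - 52\right)\right)^{2} = \left(95 + \left(26 + 5 \sqrt{3}\right) \left(- \frac{1211}{24}\right)\right)^{2} = \left(95 - \left(\frac{15743}{12} + \frac{6055 \sqrt{3}}{24}\right)\right)^{2} = \left(- \frac{14603}{12} - \frac{6055 \sqrt{3}}{24}\right)^{2}$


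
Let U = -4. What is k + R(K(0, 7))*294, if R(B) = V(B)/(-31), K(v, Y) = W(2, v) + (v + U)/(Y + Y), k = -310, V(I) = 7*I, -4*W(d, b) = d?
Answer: -7993/31 ≈ -257.84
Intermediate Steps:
W(d, b) = -d/4
K(v, Y) = -½ + (-4 + v)/(2*Y) (K(v, Y) = -¼*2 + (v - 4)/(Y + Y) = -½ + (-4 + v)/((2*Y)) = -½ + (-4 + v)*(1/(2*Y)) = -½ + (-4 + v)/(2*Y))
R(B) = -7*B/31 (R(B) = (7*B)/(-31) = (7*B)*(-1/31) = -7*B/31)
k + R(K(0, 7))*294 = -310 - 7*(-4 + 0 - 1*7)/(62*7)*294 = -310 - 7*(-4 + 0 - 7)/(62*7)*294 = -310 - 7*(-11)/(62*7)*294 = -310 - 7/31*(-11/14)*294 = -310 + (11/62)*294 = -310 + 1617/31 = -7993/31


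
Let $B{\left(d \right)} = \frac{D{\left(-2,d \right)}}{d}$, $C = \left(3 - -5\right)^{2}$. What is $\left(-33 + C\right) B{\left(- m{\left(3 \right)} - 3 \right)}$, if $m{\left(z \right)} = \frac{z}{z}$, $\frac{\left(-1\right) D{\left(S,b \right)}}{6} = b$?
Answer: $-186$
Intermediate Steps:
$D{\left(S,b \right)} = - 6 b$
$C = 64$ ($C = \left(3 + 5\right)^{2} = 8^{2} = 64$)
$m{\left(z \right)} = 1$
$B{\left(d \right)} = -6$ ($B{\left(d \right)} = \frac{\left(-6\right) d}{d} = -6$)
$\left(-33 + C\right) B{\left(- m{\left(3 \right)} - 3 \right)} = \left(-33 + 64\right) \left(-6\right) = 31 \left(-6\right) = -186$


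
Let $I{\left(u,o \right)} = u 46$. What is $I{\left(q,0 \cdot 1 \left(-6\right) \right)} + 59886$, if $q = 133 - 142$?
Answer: $59472$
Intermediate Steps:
$q = -9$ ($q = 133 - 142 = -9$)
$I{\left(u,o \right)} = 46 u$
$I{\left(q,0 \cdot 1 \left(-6\right) \right)} + 59886 = 46 \left(-9\right) + 59886 = -414 + 59886 = 59472$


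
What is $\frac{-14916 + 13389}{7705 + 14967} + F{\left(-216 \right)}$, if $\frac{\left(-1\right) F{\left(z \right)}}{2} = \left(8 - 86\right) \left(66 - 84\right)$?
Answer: $- \frac{63664503}{22672} \approx -2808.1$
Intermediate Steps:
$F{\left(z \right)} = -2808$ ($F{\left(z \right)} = - 2 \left(8 - 86\right) \left(66 - 84\right) = - 2 \left(\left(-78\right) \left(-18\right)\right) = \left(-2\right) 1404 = -2808$)
$\frac{-14916 + 13389}{7705 + 14967} + F{\left(-216 \right)} = \frac{-14916 + 13389}{7705 + 14967} - 2808 = - \frac{1527}{22672} - 2808 = - \frac{63664503}{22672}$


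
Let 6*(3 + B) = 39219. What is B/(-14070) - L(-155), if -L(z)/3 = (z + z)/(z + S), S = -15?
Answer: 2394881/478380 ≈ 5.0062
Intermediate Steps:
B = 13067/2 (B = -3 + (⅙)*39219 = -3 + 13073/2 = 13067/2 ≈ 6533.5)
L(z) = -6*z/(-15 + z) (L(z) = -3*(z + z)/(z - 15) = -3*2*z/(-15 + z) = -6*z/(-15 + z))
B/(-14070) - L(-155) = (13067/2)/(-14070) - (-6)*(-155)/(-15 - 155) = (13067/2)*(-1/14070) - (-6)*(-155)/(-170) = -13067/28140 - (-6)*(-155)*(-1)/170 = -13067/28140 - 1*(-93/17) = -13067/28140 + 93/17 = 2394881/478380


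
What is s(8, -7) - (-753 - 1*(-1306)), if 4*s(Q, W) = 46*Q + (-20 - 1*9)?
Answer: -1873/4 ≈ -468.25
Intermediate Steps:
s(Q, W) = -29/4 + 23*Q/2 (s(Q, W) = (46*Q + (-20 - 1*9))/4 = (46*Q + (-20 - 9))/4 = (46*Q - 29)/4 = (-29 + 46*Q)/4 = -29/4 + 23*Q/2)
s(8, -7) - (-753 - 1*(-1306)) = (-29/4 + (23/2)*8) - (-753 - 1*(-1306)) = (-29/4 + 92) - (-753 + 1306) = 339/4 - 1*553 = 339/4 - 553 = -1873/4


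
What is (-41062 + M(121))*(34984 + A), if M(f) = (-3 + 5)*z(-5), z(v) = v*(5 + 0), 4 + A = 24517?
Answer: -2446040664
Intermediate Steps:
A = 24513 (A = -4 + 24517 = 24513)
z(v) = 5*v (z(v) = v*5 = 5*v)
M(f) = -50 (M(f) = (-3 + 5)*(5*(-5)) = 2*(-25) = -50)
(-41062 + M(121))*(34984 + A) = (-41062 - 50)*(34984 + 24513) = -41112*59497 = -2446040664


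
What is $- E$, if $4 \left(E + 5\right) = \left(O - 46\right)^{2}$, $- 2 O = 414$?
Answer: $- \frac{63989}{4} \approx -15997.0$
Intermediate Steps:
$O = -207$ ($O = \left(- \frac{1}{2}\right) 414 = -207$)
$E = \frac{63989}{4}$ ($E = -5 + \frac{\left(-207 - 46\right)^{2}}{4} = -5 + \frac{\left(-253\right)^{2}}{4} = -5 + \frac{1}{4} \cdot 64009 = -5 + \frac{64009}{4} = \frac{63989}{4} \approx 15997.0$)
$- E = \left(-1\right) \frac{63989}{4} = - \frac{63989}{4}$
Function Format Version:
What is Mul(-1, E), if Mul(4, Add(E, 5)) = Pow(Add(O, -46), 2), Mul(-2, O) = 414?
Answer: Rational(-63989, 4) ≈ -15997.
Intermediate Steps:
O = -207 (O = Mul(Rational(-1, 2), 414) = -207)
E = Rational(63989, 4) (E = Add(-5, Mul(Rational(1, 4), Pow(Add(-207, -46), 2))) = Add(-5, Mul(Rational(1, 4), Pow(-253, 2))) = Add(-5, Mul(Rational(1, 4), 64009)) = Add(-5, Rational(64009, 4)) = Rational(63989, 4) ≈ 15997.)
Mul(-1, E) = Mul(-1, Rational(63989, 4)) = Rational(-63989, 4)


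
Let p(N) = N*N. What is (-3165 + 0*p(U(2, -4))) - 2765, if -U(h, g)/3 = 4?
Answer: -5930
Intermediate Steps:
U(h, g) = -12 (U(h, g) = -3*4 = -12)
p(N) = N²
(-3165 + 0*p(U(2, -4))) - 2765 = (-3165 + 0*(-12)²) - 2765 = (-3165 + 0*144) - 2765 = (-3165 + 0) - 2765 = -3165 - 2765 = -5930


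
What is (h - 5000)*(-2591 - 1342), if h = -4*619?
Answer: 29403108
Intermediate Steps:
h = -2476
(h - 5000)*(-2591 - 1342) = (-2476 - 5000)*(-2591 - 1342) = -7476*(-3933) = 29403108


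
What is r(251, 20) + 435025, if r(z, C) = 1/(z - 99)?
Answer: 66123801/152 ≈ 4.3503e+5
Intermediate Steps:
r(z, C) = 1/(-99 + z)
r(251, 20) + 435025 = 1/(-99 + 251) + 435025 = 1/152 + 435025 = 66123801/152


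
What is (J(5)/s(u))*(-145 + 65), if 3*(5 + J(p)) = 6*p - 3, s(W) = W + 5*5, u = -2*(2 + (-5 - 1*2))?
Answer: -64/7 ≈ -9.1429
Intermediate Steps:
u = 10 (u = -2*(2 + (-5 - 2)) = -2*(2 - 7) = -2*(-5) = 10)
s(W) = 25 + W (s(W) = W + 25 = 25 + W)
J(p) = -6 + 2*p (J(p) = -5 + (6*p - 3)/3 = -5 + (-3 + 6*p)/3 = -5 + (-1 + 2*p) = -6 + 2*p)
(J(5)/s(u))*(-145 + 65) = ((-6 + 2*5)/(25 + 10))*(-145 + 65) = ((-6 + 10)/35)*(-80) = (4*(1/35))*(-80) = (4/35)*(-80) = -64/7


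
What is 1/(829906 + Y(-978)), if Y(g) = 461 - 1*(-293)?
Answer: 1/830660 ≈ 1.2039e-6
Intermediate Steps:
Y(g) = 754 (Y(g) = 461 + 293 = 754)
1/(829906 + Y(-978)) = 1/(829906 + 754) = 1/830660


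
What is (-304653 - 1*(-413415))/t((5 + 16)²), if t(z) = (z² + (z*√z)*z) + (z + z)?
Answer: 18127/713244 ≈ 0.025415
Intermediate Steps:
t(z) = z² + z^(5/2) + 2*z (t(z) = (z² + z^(3/2)*z) + 2*z = (z² + z^(5/2)) + 2*z = z² + z^(5/2) + 2*z)
(-304653 - 1*(-413415))/t((5 + 16)²) = (-304653 - 1*(-413415))/(((5 + 16)²)² + ((5 + 16)²)^(5/2) + 2*(5 + 16)²) = (-304653 + 413415)/((21²)² + (21²)^(5/2) + 2*21²) = 108762/(441² + 441^(5/2) + 2*441) = 108762/(194481 + 4084101 + 882) = 108762/4279464 = 108762*(1/4279464) = 18127/713244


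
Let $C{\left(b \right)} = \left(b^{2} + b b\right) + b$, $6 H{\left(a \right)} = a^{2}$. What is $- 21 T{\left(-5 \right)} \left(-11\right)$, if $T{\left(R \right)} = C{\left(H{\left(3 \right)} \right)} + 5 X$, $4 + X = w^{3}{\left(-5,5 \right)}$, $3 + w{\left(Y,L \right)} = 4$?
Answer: $-2079$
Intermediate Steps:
$w{\left(Y,L \right)} = 1$ ($w{\left(Y,L \right)} = -3 + 4 = 1$)
$H{\left(a \right)} = \frac{a^{2}}{6}$
$C{\left(b \right)} = b + 2 b^{2}$ ($C{\left(b \right)} = \left(b^{2} + b^{2}\right) + b = 2 b^{2} + b = b + 2 b^{2}$)
$X = -3$ ($X = -4 + 1^{3} = -4 + 1 = -3$)
$T{\left(R \right)} = -9$ ($T{\left(R \right)} = \frac{3^{2}}{6} \left(1 + 2 \frac{3^{2}}{6}\right) + 5 \left(-3\right) = \frac{1}{6} \cdot 9 \left(1 + 2 \cdot \frac{1}{6} \cdot 9\right) - 15 = \frac{3 \left(1 + 2 \cdot \frac{3}{2}\right)}{2} - 15 = \frac{3 \left(1 + 3\right)}{2} - 15 = \frac{3}{2} \cdot 4 - 15 = 6 - 15 = -9$)
$- 21 T{\left(-5 \right)} \left(-11\right) = \left(-21\right) \left(-9\right) \left(-11\right) = 189 \left(-11\right) = -2079$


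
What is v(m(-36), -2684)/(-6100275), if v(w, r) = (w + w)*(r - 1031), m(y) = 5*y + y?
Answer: -106992/406685 ≈ -0.26308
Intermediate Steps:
m(y) = 6*y
v(w, r) = 2*w*(-1031 + r) (v(w, r) = (2*w)*(-1031 + r) = 2*w*(-1031 + r))
v(m(-36), -2684)/(-6100275) = (2*(6*(-36))*(-1031 - 2684))/(-6100275) = (2*(-216)*(-3715))*(-1/6100275) = 1604880*(-1/6100275) = -106992/406685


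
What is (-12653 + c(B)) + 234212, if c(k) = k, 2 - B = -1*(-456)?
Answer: 221105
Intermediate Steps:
B = -454 (B = 2 - (-1)*(-456) = 2 - 1*456 = 2 - 456 = -454)
(-12653 + c(B)) + 234212 = (-12653 - 454) + 234212 = -13107 + 234212 = 221105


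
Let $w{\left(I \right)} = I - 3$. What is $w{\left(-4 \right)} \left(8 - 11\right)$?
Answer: $21$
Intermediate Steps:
$w{\left(I \right)} = -3 + I$ ($w{\left(I \right)} = I - 3 = -3 + I$)
$w{\left(-4 \right)} \left(8 - 11\right) = \left(-3 - 4\right) \left(8 - 11\right) = \left(-7\right) \left(-3\right) = 21$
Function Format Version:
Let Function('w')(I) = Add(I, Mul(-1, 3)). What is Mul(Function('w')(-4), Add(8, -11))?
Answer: 21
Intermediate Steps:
Function('w')(I) = Add(-3, I) (Function('w')(I) = Add(I, -3) = Add(-3, I))
Mul(Function('w')(-4), Add(8, -11)) = Mul(Add(-3, -4), Add(8, -11)) = Mul(-7, -3) = 21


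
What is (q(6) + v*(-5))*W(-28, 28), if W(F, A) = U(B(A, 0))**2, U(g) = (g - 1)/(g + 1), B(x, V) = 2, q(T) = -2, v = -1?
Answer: 1/3 ≈ 0.33333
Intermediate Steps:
U(g) = (-1 + g)/(1 + g)
W(F, A) = 1/9 (W(F, A) = ((-1 + 2)/(1 + 2))**2 = (1/3)**2 = 1/9)
(q(6) + v*(-5))*W(-28, 28) = (-2 - 1*(-5))*(1/9) = (-2 + 5)*(1/9) = 3*(1/9) = 1/3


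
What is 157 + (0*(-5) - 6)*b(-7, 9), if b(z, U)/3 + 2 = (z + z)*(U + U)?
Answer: 4729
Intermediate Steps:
b(z, U) = -6 + 12*U*z (b(z, U) = -6 + 3*((z + z)*(U + U)) = -6 + 3*((2*z)*(2*U)) = -6 + 3*(4*U*z) = -6 + 12*U*z)
157 + (0*(-5) - 6)*b(-7, 9) = 157 + (0*(-5) - 6)*(-6 + 12*9*(-7)) = 157 + (0 - 6)*(-6 - 756) = 157 - 6*(-762) = 157 + 4572 = 4729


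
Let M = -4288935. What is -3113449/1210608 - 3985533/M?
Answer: -406117250131/247248524880 ≈ -1.6425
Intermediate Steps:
-3113449/1210608 - 3985533/M = -3113449/1210608 - 3985533/(-4288935) = -3113449*1/1210608 - 3985533*(-1/4288935) = -3113449/1210608 + 1328511/1429645 = -406117250131/247248524880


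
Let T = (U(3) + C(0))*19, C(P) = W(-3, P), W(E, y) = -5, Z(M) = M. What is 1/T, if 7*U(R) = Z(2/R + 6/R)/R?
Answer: -63/5833 ≈ -0.010801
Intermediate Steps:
C(P) = -5
U(R) = 8/(7*R**2) (U(R) = ((2/R + 6/R)/R)/7 = ((8/R)/R)/7 = (8/R**2)/7 = 8/(7*R**2))
T = -5833/63 (T = ((8/7)/3**2 - 5)*19 = ((8/7)*(1/9) - 5)*19 = (8/63 - 5)*19 = -307/63*19 = -5833/63 ≈ -92.587)
1/T = 1/(-5833/63) = -63/5833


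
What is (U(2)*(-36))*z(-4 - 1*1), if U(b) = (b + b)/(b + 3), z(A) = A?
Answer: 144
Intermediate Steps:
U(b) = 2*b/(3 + b) (U(b) = (2*b)/(3 + b) = 2*b/(3 + b))
(U(2)*(-36))*z(-4 - 1*1) = ((2*2/(3 + 2))*(-36))*(-4 - 1*1) = ((2*2/5)*(-36))*(-4 - 1) = ((2*2*(⅕))*(-36))*(-5) = ((⅘)*(-36))*(-5) = -144/5*(-5) = 144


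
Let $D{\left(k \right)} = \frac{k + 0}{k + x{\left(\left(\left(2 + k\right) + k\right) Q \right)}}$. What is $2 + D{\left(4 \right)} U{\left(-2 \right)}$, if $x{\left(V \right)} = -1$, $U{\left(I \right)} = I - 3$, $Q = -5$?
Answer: $- \frac{14}{3} \approx -4.6667$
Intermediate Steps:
$U{\left(I \right)} = -3 + I$
$D{\left(k \right)} = \frac{k}{-1 + k}$ ($D{\left(k \right)} = \frac{k + 0}{k - 1} = \frac{k}{-1 + k}$)
$2 + D{\left(4 \right)} U{\left(-2 \right)} = 2 + \frac{4}{-1 + 4} \left(-3 - 2\right) = 2 + \frac{4}{3} \left(-5\right) = 2 - \frac{20}{3} = - \frac{14}{3}$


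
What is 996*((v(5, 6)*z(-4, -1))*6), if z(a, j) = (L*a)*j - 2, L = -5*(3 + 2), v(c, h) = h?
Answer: -3657312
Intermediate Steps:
L = -25 (L = -5*5 = -25)
z(a, j) = -2 - 25*a*j (z(a, j) = (-25*a)*j - 2 = -25*a*j - 2 = -2 - 25*a*j)
996*((v(5, 6)*z(-4, -1))*6) = 996*((6*(-2 - 25*(-4)*(-1)))*6) = 996*((6*(-2 - 100))*6) = 996*((6*(-102))*6) = 996*(-612*6) = 996*(-3672) = -3657312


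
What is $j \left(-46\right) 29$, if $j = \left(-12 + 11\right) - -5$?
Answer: $-5336$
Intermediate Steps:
$j = 4$ ($j = -1 + 5 = 4$)
$j \left(-46\right) 29 = 4 \left(-46\right) 29 = \left(-184\right) 29 = -5336$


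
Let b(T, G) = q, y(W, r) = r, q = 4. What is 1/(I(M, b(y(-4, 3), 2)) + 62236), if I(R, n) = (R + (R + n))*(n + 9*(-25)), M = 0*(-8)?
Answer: 1/61352 ≈ 1.6299e-5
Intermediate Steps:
b(T, G) = 4
M = 0
I(R, n) = (-225 + n)*(n + 2*R) (I(R, n) = (n + 2*R)*(n - 225) = (n + 2*R)*(-225 + n) = (-225 + n)*(n + 2*R))
1/(I(M, b(y(-4, 3), 2)) + 62236) = 1/((4² - 450*0 - 225*4 + 2*0*4) + 62236) = 1/((16 + 0 - 900 + 0) + 62236) = 1/(-884 + 62236) = 1/61352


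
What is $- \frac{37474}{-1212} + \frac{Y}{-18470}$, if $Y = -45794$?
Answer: $\frac{186911777}{5596410} \approx 33.398$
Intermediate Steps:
$- \frac{37474}{-1212} + \frac{Y}{-18470} = - \frac{37474}{-1212} - \frac{45794}{-18470} = \left(-37474\right) \left(- \frac{1}{1212}\right) - - \frac{22897}{9235} = \frac{18737}{606} + \frac{22897}{9235} = \frac{186911777}{5596410}$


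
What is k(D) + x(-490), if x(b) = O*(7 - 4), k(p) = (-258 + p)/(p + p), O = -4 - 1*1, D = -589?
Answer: -16823/1178 ≈ -14.281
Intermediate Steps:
O = -5 (O = -4 - 1 = -5)
k(p) = (-258 + p)/(2*p) (k(p) = (-258 + p)/((2*p)) = (-258 + p)*(1/(2*p)) = (-258 + p)/(2*p))
x(b) = -15 (x(b) = -5*(7 - 4) = -5*3 = -15)
k(D) + x(-490) = (1/2)*(-258 - 589)/(-589) - 15 = (1/2)*(-1/589)*(-847) - 15 = 847/1178 - 15 = -16823/1178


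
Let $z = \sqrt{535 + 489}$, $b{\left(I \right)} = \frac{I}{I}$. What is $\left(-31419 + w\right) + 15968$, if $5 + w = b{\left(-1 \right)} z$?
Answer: $-15424$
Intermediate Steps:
$b{\left(I \right)} = 1$
$z = 32$ ($z = \sqrt{1024} = 32$)
$w = 27$ ($w = -5 + 1 \cdot 32 = -5 + 32 = 27$)
$\left(-31419 + w\right) + 15968 = \left(-31419 + 27\right) + 15968 = -31392 + 15968 = -15424$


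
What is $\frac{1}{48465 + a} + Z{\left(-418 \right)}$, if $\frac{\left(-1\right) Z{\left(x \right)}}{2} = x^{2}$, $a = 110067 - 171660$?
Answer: $- \frac{4587553345}{13128} \approx -3.4945 \cdot 10^{5}$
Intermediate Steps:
$a = -61593$ ($a = 110067 - 171660 = -61593$)
$Z{\left(x \right)} = - 2 x^{2}$
$\frac{1}{48465 + a} + Z{\left(-418 \right)} = \frac{1}{48465 - 61593} - 2 \left(-418\right)^{2} = \frac{1}{-13128} - 349448 = - \frac{1}{13128} - 349448 = - \frac{4587553345}{13128}$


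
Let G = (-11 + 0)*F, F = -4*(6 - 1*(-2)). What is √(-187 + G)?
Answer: √165 ≈ 12.845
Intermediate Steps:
F = -32 (F = -4*(6 + 2) = -4*8 = -32)
G = 352 (G = (-11 + 0)*(-32) = -11*(-32) = 352)
√(-187 + G) = √(-187 + 352) = √165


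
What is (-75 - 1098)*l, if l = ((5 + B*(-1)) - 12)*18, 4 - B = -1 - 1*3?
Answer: 316710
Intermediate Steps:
B = 8 (B = 4 - (-1 - 1*3) = 4 - (-1 - 3) = 4 - 1*(-4) = 4 + 4 = 8)
l = -270 (l = ((5 + 8*(-1)) - 12)*18 = ((5 - 8) - 12)*18 = (-3 - 12)*18 = -15*18 = -270)
(-75 - 1098)*l = (-75 - 1098)*(-270) = -1173*(-270) = 316710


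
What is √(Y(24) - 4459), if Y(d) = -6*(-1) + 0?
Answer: I*√4453 ≈ 66.731*I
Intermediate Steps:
Y(d) = 6 (Y(d) = 6 + 0 = 6)
√(Y(24) - 4459) = √(6 - 4459) = √(-4453) = I*√4453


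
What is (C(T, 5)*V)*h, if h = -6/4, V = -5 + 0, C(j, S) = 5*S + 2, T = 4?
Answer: 405/2 ≈ 202.50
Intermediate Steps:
C(j, S) = 2 + 5*S
V = -5
h = -3/2 (h = -6*¼ = -3/2 ≈ -1.5000)
(C(T, 5)*V)*h = ((2 + 5*5)*(-5))*(-3/2) = ((2 + 25)*(-5))*(-3/2) = (27*(-5))*(-3/2) = -135*(-3/2) = 405/2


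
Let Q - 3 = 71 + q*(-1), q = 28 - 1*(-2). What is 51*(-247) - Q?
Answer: -12641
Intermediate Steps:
q = 30 (q = 28 + 2 = 30)
Q = 44 (Q = 3 + (71 + 30*(-1)) = 3 + (71 - 30) = 3 + 41 = 44)
51*(-247) - Q = 51*(-247) - 1*44 = -12597 - 44 = -12641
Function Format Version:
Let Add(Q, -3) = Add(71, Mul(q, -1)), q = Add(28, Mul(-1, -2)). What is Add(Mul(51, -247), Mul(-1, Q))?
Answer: -12641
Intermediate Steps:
q = 30 (q = Add(28, 2) = 30)
Q = 44 (Q = Add(3, Add(71, Mul(30, -1))) = Add(3, Add(71, -30)) = Add(3, 41) = 44)
Add(Mul(51, -247), Mul(-1, Q)) = Add(Mul(51, -247), Mul(-1, 44)) = Add(-12597, -44) = -12641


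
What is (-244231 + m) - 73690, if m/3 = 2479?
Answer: -310484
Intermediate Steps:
m = 7437 (m = 3*2479 = 7437)
(-244231 + m) - 73690 = (-244231 + 7437) - 73690 = -236794 - 73690 = -310484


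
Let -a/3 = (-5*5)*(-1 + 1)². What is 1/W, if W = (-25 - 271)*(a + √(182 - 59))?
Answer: -√123/36408 ≈ -0.00030462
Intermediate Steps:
a = 0 (a = -3*(-5*5)*(-1 + 1)² = -(-75)*0² = -(-75)*0 = -3*0 = 0)
W = -296*√123 (W = (-25 - 271)*(0 + √(182 - 59)) = -296*(0 + √123) = -296*√123 ≈ -3282.8)
1/W = 1/(-296*√123) = -√123/36408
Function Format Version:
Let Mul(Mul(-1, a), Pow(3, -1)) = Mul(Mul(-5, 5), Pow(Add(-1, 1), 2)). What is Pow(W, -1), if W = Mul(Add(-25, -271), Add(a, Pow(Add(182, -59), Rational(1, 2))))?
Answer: Mul(Rational(-1, 36408), Pow(123, Rational(1, 2))) ≈ -0.00030462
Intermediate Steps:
a = 0 (a = Mul(-3, Mul(Mul(-5, 5), Pow(Add(-1, 1), 2))) = Mul(-3, Mul(-25, Pow(0, 2))) = Mul(-3, Mul(-25, 0)) = Mul(-3, 0) = 0)
W = Mul(-296, Pow(123, Rational(1, 2))) (W = Mul(Add(-25, -271), Add(0, Pow(Add(182, -59), Rational(1, 2)))) = Mul(-296, Add(0, Pow(123, Rational(1, 2)))) = Mul(-296, Pow(123, Rational(1, 2))) ≈ -3282.8)
Pow(W, -1) = Pow(Mul(-296, Pow(123, Rational(1, 2))), -1) = Mul(Rational(-1, 36408), Pow(123, Rational(1, 2)))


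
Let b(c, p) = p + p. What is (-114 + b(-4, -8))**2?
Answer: 16900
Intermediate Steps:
b(c, p) = 2*p
(-114 + b(-4, -8))**2 = (-114 + 2*(-8))**2 = (-114 - 16)**2 = (-130)**2 = 16900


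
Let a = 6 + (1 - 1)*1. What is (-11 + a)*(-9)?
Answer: 45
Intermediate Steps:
a = 6 (a = 6 + 0*1 = 6 + 0 = 6)
(-11 + a)*(-9) = (-11 + 6)*(-9) = -5*(-9) = 45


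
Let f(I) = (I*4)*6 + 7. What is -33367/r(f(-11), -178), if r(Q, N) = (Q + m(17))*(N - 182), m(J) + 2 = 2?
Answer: -33367/92520 ≈ -0.36065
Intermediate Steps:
m(J) = 0 (m(J) = -2 + 2 = 0)
f(I) = 7 + 24*I (f(I) = (4*I)*6 + 7 = 24*I + 7 = 7 + 24*I)
r(Q, N) = Q*(-182 + N) (r(Q, N) = (Q + 0)*(N - 182) = Q*(-182 + N))
-33367/r(f(-11), -178) = -33367*1/((-182 - 178)*(7 + 24*(-11))) = -33367*(-1/(360*(7 - 264))) = -33367/((-257*(-360))) = -33367/92520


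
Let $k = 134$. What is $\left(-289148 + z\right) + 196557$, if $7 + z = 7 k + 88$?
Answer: $-91572$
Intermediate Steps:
$z = 1019$ ($z = -7 + \left(7 \cdot 134 + 88\right) = -7 + \left(938 + 88\right) = -7 + 1026 = 1019$)
$\left(-289148 + z\right) + 196557 = \left(-289148 + 1019\right) + 196557 = -288129 + 196557 = -91572$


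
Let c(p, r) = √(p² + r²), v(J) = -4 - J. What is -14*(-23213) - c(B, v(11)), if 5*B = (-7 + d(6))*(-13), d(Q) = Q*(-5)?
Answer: 324982 - √236986/5 ≈ 3.2488e+5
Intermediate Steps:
d(Q) = -5*Q
B = 481/5 (B = ((-7 - 5*6)*(-13))/5 = ((-7 - 30)*(-13))/5 = (-37*(-13))/5 = (⅕)*481 = 481/5 ≈ 96.200)
-14*(-23213) - c(B, v(11)) = -14*(-23213) - √((481/5)² + (-4 - 1*11)²) = 324982 - √(231361/25 + (-4 - 11)²) = 324982 - √(231361/25 + (-15)²) = 324982 - √(231361/25 + 225) = 324982 - √(236986/25) = 324982 - √236986/5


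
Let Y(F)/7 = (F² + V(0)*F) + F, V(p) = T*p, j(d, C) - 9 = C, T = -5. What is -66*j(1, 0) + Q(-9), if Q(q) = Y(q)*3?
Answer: 918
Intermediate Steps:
j(d, C) = 9 + C
V(p) = -5*p
Y(F) = 7*F + 7*F² (Y(F) = 7*((F² + (-5*0)*F) + F) = 7*((F² + 0*F) + F) = 7*((F² + 0) + F) = 7*(F² + F) = 7*(F + F²) = 7*F + 7*F²)
Q(q) = 21*q*(1 + q) (Q(q) = (7*q*(1 + q))*3 = 21*q*(1 + q))
-66*j(1, 0) + Q(-9) = -66*(9 + 0) + 21*(-9)*(1 - 9) = -66*9 + 21*(-9)*(-8) = -594 + 1512 = 918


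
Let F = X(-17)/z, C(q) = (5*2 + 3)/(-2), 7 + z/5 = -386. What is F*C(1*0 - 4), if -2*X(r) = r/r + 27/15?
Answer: -91/19650 ≈ -0.0046310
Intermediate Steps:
z = -1965 (z = -35 + 5*(-386) = -35 - 1930 = -1965)
X(r) = -7/5 (X(r) = -(r/r + 27/15)/2 = -(1 + 27*(1/15))/2 = -(1 + 9/5)/2 = -½*14/5 = -7/5)
C(q) = -13/2 (C(q) = (10 + 3)*(-½) = 13*(-½) = -13/2)
F = 7/9825 (F = -7/5/(-1965) = -7/5*(-1/1965) = 7/9825 ≈ 0.00071247)
F*C(1*0 - 4) = (7/9825)*(-13/2) = -91/19650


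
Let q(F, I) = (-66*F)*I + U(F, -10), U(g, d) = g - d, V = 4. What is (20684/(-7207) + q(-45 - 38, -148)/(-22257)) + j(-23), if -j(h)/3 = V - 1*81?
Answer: 42437026300/160406199 ≈ 264.56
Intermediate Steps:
q(F, I) = 10 + F - 66*F*I (q(F, I) = (-66*F)*I + (F - 1*(-10)) = -66*F*I + (F + 10) = -66*F*I + (10 + F) = 10 + F - 66*F*I)
j(h) = 231 (j(h) = -3*(4 - 1*81) = -3*(4 - 81) = -3*(-77) = 231)
(20684/(-7207) + q(-45 - 38, -148)/(-22257)) + j(-23) = (20684/(-7207) + (10 + (-45 - 38) - 66*(-45 - 38)*(-148))/(-22257)) + 231 = (20684*(-1/7207) + (10 - 83 - 66*(-83)*(-148))*(-1/22257)) + 231 = (-20684/7207 + (10 - 83 - 810744)*(-1/22257)) + 231 = (-20684/7207 - 810817*(-1/22257)) + 231 = (-20684/7207 + 810817/22257) + 231 = 5383194331/160406199 + 231 = 42437026300/160406199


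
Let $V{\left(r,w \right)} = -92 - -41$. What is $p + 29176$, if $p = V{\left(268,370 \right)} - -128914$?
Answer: $158039$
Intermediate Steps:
$V{\left(r,w \right)} = -51$ ($V{\left(r,w \right)} = -92 + 41 = -51$)
$p = 128863$ ($p = -51 - -128914 = -51 + 128914 = 128863$)
$p + 29176 = 128863 + 29176 = 158039$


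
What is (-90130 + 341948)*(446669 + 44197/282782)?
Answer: 15903565456970695/141391 ≈ 1.1248e+11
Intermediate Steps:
(-90130 + 341948)*(446669 + 44197/282782) = 251818*(446669 + 44197*(1/282782)) = 251818*(446669 + 44197/282782) = 251818*(126309997355/282782) = 15903565456970695/141391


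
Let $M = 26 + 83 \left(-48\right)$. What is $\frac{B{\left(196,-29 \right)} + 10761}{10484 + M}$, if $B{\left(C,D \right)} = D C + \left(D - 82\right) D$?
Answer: $\frac{4148}{3263} \approx 1.2712$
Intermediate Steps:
$B{\left(C,D \right)} = C D + D \left(-82 + D\right)$ ($B{\left(C,D \right)} = C D + \left(D - 82\right) D = C D + \left(-82 + D\right) D = C D + D \left(-82 + D\right)$)
$M = -3958$ ($M = 26 - 3984 = -3958$)
$\frac{B{\left(196,-29 \right)} + 10761}{10484 + M} = \frac{- 29 \left(-82 + 196 - 29\right) + 10761}{10484 - 3958} = \frac{\left(-29\right) 85 + 10761}{6526} = \left(-2465 + 10761\right) \frac{1}{6526} = 8296 \cdot \frac{1}{6526} = \frac{4148}{3263}$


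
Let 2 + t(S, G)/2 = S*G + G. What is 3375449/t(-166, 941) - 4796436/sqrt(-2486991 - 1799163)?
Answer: -482207/44362 + 799406*I*sqrt(4286154)/714359 ≈ -10.87 + 2316.8*I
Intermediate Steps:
t(S, G) = -4 + 2*G + 2*G*S (t(S, G) = -4 + 2*(S*G + G) = -4 + 2*(G*S + G) = -4 + 2*(G + G*S) = -4 + (2*G + 2*G*S) = -4 + 2*G + 2*G*S)
3375449/t(-166, 941) - 4796436/sqrt(-2486991 - 1799163) = 3375449/(-4 + 2*941 + 2*941*(-166)) - 4796436/sqrt(-2486991 - 1799163) = 3375449/(-4 + 1882 - 312412) - 4796436*(-I*sqrt(4286154)/4286154) = 3375449/(-310534) - 4796436*(-I*sqrt(4286154)/4286154) = 3375449*(-1/310534) - (-799406)*I*sqrt(4286154)/714359 = -482207/44362 + 799406*I*sqrt(4286154)/714359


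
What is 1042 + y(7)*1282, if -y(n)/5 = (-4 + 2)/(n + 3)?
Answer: 2324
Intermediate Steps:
y(n) = 10/(3 + n) (y(n) = -5*(-4 + 2)/(n + 3) = -(-10)/(3 + n) = 10/(3 + n))
1042 + y(7)*1282 = 1042 + (10/(3 + 7))*1282 = 1042 + (10/10)*1282 = 1042 + (10*(⅒))*1282 = 1042 + 1*1282 = 1042 + 1282 = 2324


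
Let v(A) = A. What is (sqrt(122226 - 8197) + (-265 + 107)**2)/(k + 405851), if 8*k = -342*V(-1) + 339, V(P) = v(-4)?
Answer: 199712/3248515 + 8*sqrt(114029)/3248515 ≈ 0.062310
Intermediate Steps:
V(P) = -4
k = 1707/8 (k = (-342*(-4) + 339)/8 = (1368 + 339)/8 = (1/8)*1707 = 1707/8 ≈ 213.38)
(sqrt(122226 - 8197) + (-265 + 107)**2)/(k + 405851) = (sqrt(122226 - 8197) + (-265 + 107)**2)/(1707/8 + 405851) = (sqrt(114029) + (-158)**2)/(3248515/8) = (sqrt(114029) + 24964)*(8/3248515) = (24964 + sqrt(114029))*(8/3248515) = 199712/3248515 + 8*sqrt(114029)/3248515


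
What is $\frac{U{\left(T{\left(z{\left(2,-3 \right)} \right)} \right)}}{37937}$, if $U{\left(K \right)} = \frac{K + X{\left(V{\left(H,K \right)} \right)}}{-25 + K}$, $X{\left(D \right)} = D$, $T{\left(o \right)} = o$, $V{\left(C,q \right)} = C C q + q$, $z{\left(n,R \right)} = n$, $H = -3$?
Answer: $- \frac{22}{872551} \approx -2.5213 \cdot 10^{-5}$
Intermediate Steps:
$V{\left(C,q \right)} = q + q C^{2}$ ($V{\left(C,q \right)} = C^{2} q + q = q C^{2} + q = q + q C^{2}$)
$U{\left(K \right)} = \frac{11 K}{-25 + K}$ ($U{\left(K \right)} = \frac{K + K \left(1 + \left(-3\right)^{2}\right)}{-25 + K} = \frac{K + K \left(1 + 9\right)}{-25 + K} = \frac{K + K 10}{-25 + K} = \frac{K + 10 K}{-25 + K} = \frac{11 K}{-25 + K}$)
$\frac{U{\left(T{\left(z{\left(2,-3 \right)} \right)} \right)}}{37937} = \frac{11 \cdot 2 \frac{1}{-25 + 2}}{37937} = 11 \cdot 2 \frac{1}{-23} \cdot \frac{1}{37937} = 11 \cdot 2 \left(- \frac{1}{23}\right) \frac{1}{37937} = \left(- \frac{22}{23}\right) \frac{1}{37937} = - \frac{22}{872551}$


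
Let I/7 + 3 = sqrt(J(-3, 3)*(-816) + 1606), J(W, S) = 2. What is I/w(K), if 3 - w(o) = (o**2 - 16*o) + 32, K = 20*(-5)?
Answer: 21/11629 - 7*I*sqrt(26)/11629 ≈ 0.0018058 - 0.0030693*I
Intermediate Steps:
K = -100
I = -21 + 7*I*sqrt(26) (I = -21 + 7*sqrt(2*(-816) + 1606) = -21 + 7*sqrt(-1632 + 1606) = -21 + 7*sqrt(-26) = -21 + 7*(I*sqrt(26)) = -21 + 7*I*sqrt(26) ≈ -21.0 + 35.693*I)
w(o) = -29 - o**2 + 16*o (w(o) = 3 - ((o**2 - 16*o) + 32) = 3 - (32 + o**2 - 16*o) = 3 + (-32 - o**2 + 16*o) = -29 - o**2 + 16*o)
I/w(K) = (-21 + 7*I*sqrt(26))/(-29 - 1*(-100)**2 + 16*(-100)) = (-21 + 7*I*sqrt(26))/(-29 - 1*10000 - 1600) = (-21 + 7*I*sqrt(26))/(-29 - 10000 - 1600) = (-21 + 7*I*sqrt(26))/(-11629) = (-21 + 7*I*sqrt(26))*(-1/11629) = 21/11629 - 7*I*sqrt(26)/11629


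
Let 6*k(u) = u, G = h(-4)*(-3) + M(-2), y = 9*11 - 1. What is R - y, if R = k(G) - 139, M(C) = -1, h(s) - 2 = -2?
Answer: -1423/6 ≈ -237.17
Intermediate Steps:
h(s) = 0 (h(s) = 2 - 2 = 0)
y = 98 (y = 99 - 1 = 98)
G = -1 (G = 0*(-3) - 1 = 0 - 1 = -1)
k(u) = u/6
R = -835/6 (R = (1/6)*(-1) - 139 = -1/6 - 139 = -835/6 ≈ -139.17)
R - y = -835/6 - 1*98 = -835/6 - 98 = -1423/6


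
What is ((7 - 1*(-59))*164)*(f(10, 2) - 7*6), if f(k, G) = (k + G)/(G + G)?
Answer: -422136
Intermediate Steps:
f(k, G) = (G + k)/(2*G) (f(k, G) = (G + k)/((2*G)) = (G + k)*(1/(2*G)) = (G + k)/(2*G))
((7 - 1*(-59))*164)*(f(10, 2) - 7*6) = ((7 - 1*(-59))*164)*((1/2)*(2 + 10)/2 - 7*6) = ((7 + 59)*164)*((1/2)*(1/2)*12 - 1*42) = (66*164)*(3 - 42) = 10824*(-39) = -422136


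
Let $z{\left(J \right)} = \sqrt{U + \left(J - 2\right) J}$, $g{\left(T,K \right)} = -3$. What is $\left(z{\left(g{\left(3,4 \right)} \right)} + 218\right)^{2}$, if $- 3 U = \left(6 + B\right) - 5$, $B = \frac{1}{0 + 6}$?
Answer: $\frac{\left(1308 + \sqrt{526}\right)^{2}}{36} \approx 49205.0$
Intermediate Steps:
$B = \frac{1}{6} \approx 0.16667$
$U = - \frac{7}{18}$ ($U = - \frac{\left(6 + \frac{1}{6}\right) - 5}{3} = - \frac{\frac{37}{6} - 5}{3} = \left(- \frac{1}{3}\right) \frac{7}{6} = - \frac{7}{18} \approx -0.38889$)
$z{\left(J \right)} = \sqrt{- \frac{7}{18} + J \left(-2 + J\right)}$ ($z{\left(J \right)} = \sqrt{- \frac{7}{18} + \left(J - 2\right) J} = \sqrt{- \frac{7}{18} + \left(-2 + J\right) J} = \sqrt{- \frac{7}{18} + J \left(-2 + J\right)}$)
$\left(z{\left(g{\left(3,4 \right)} \right)} + 218\right)^{2} = \left(\frac{\sqrt{-14 - -216 + 36 \left(-3\right)^{2}}}{6} + 218\right)^{2} = \left(\frac{\sqrt{-14 + 216 + 36 \cdot 9}}{6} + 218\right)^{2} = \left(\frac{\sqrt{-14 + 216 + 324}}{6} + 218\right)^{2} = \left(\frac{\sqrt{526}}{6} + 218\right)^{2} = \left(218 + \frac{\sqrt{526}}{6}\right)^{2}$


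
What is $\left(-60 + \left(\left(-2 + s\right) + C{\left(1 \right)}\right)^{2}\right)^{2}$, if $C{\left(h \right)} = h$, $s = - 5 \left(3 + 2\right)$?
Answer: $379456$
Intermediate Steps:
$s = -25$ ($s = \left(-5\right) 5 = -25$)
$\left(-60 + \left(\left(-2 + s\right) + C{\left(1 \right)}\right)^{2}\right)^{2} = \left(-60 + \left(\left(-2 - 25\right) + 1\right)^{2}\right)^{2} = \left(-60 + \left(-27 + 1\right)^{2}\right)^{2} = \left(-60 + \left(-26\right)^{2}\right)^{2} = \left(-60 + 676\right)^{2} = 616^{2} = 379456$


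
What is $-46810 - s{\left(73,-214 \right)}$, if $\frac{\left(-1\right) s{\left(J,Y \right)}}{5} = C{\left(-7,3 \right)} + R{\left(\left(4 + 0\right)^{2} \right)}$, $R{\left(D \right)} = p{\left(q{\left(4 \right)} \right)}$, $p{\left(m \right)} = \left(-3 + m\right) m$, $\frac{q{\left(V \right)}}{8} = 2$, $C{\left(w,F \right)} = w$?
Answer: $-45805$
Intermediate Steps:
$q{\left(V \right)} = 16$ ($q{\left(V \right)} = 8 \cdot 2 = 16$)
$p{\left(m \right)} = m \left(-3 + m\right)$
$R{\left(D \right)} = 208$ ($R{\left(D \right)} = 16 \left(-3 + 16\right) = 16 \cdot 13 = 208$)
$s{\left(J,Y \right)} = -1005$ ($s{\left(J,Y \right)} = - 5 \left(-7 + 208\right) = \left(-5\right) 201 = -1005$)
$-46810 - s{\left(73,-214 \right)} = -46810 - -1005 = -46810 + 1005 = -45805$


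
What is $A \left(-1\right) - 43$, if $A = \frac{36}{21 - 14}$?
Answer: $- \frac{337}{7} \approx -48.143$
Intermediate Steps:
$A = \frac{36}{7} \approx 5.1429$
$A \left(-1\right) - 43 = \frac{36}{7} \left(-1\right) - 43 = - \frac{36}{7} - 43 = - \frac{337}{7}$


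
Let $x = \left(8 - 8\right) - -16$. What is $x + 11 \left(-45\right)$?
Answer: $-479$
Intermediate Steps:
$x = 16$ ($x = 0 + 16 = 16$)
$x + 11 \left(-45\right) = 16 + 11 \left(-45\right) = 16 - 495 = -479$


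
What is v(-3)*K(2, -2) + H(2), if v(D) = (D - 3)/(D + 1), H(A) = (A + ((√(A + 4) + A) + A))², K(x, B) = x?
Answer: 48 + 12*√6 ≈ 77.394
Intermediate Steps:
H(A) = (√(4 + A) + 3*A)² (H(A) = (A + ((√(4 + A) + A) + A))² = (A + ((A + √(4 + A)) + A))² = (A + (√(4 + A) + 2*A))² = (√(4 + A) + 3*A)²)
v(D) = (-3 + D)/(1 + D)
v(-3)*K(2, -2) + H(2) = ((-3 - 3)/(1 - 3))*2 + (√(4 + 2) + 3*2)² = (-6/(-2))*2 + (√6 + 6)² = -½*(-6)*2 + (6 + √6)² = 3*2 + (6 + √6)² = 6 + (6 + √6)²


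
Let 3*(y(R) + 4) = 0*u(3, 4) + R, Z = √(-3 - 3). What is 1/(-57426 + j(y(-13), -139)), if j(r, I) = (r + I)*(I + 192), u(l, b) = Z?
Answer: -3/195704 ≈ -1.5329e-5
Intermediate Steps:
Z = I*√6 (Z = √(-6) = I*√6 ≈ 2.4495*I)
u(l, b) = I*√6
y(R) = -4 + R/3 (y(R) = -4 + (0*(I*√6) + R)/3 = -4 + (0 + R)/3 = -4 + R/3)
j(r, I) = (192 + I)*(I + r) (j(r, I) = (I + r)*(192 + I) = (192 + I)*(I + r))
1/(-57426 + j(y(-13), -139)) = 1/(-57426 + ((-139)² + 192*(-139) + 192*(-4 + (⅓)*(-13)) - 139*(-4 + (⅓)*(-13)))) = 1/(-57426 + (19321 - 26688 + 192*(-4 - 13/3) - 139*(-4 - 13/3))) = 1/(-57426 + (19321 - 26688 + 192*(-25/3) - 139*(-25/3))) = 1/(-57426 + (19321 - 26688 - 1600 + 3475/3)) = 1/(-57426 - 23426/3) = 1/(-195704/3) = -3/195704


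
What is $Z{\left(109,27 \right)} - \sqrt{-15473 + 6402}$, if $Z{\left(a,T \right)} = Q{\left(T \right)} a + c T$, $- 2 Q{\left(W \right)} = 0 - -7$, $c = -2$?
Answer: $- \frac{871}{2} - i \sqrt{9071} \approx -435.5 - 95.242 i$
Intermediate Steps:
$Q{\left(W \right)} = - \frac{7}{2}$ ($Q{\left(W \right)} = - \frac{0 - -7}{2} = - \frac{0 + 7}{2} = \left(- \frac{1}{2}\right) 7 = - \frac{7}{2}$)
$Z{\left(a,T \right)} = - 2 T - \frac{7 a}{2}$ ($Z{\left(a,T \right)} = - \frac{7 a}{2} - 2 T = - 2 T - \frac{7 a}{2}$)
$Z{\left(109,27 \right)} - \sqrt{-15473 + 6402} = \left(\left(-2\right) 27 - \frac{763}{2}\right) - \sqrt{-15473 + 6402} = \left(-54 - \frac{763}{2}\right) - \sqrt{-9071} = - \frac{871}{2} - i \sqrt{9071}$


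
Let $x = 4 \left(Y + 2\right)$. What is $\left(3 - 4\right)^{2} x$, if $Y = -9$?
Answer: $-28$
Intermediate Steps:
$x = -28$ ($x = 4 \left(-9 + 2\right) = 4 \left(-7\right) = -28$)
$\left(3 - 4\right)^{2} x = \left(3 - 4\right)^{2} \left(-28\right) = \left(-1\right)^{2} \left(-28\right) = 1 \left(-28\right) = -28$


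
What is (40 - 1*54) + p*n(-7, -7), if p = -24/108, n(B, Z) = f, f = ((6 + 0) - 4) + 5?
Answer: -140/9 ≈ -15.556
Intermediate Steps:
f = 7 (f = (6 - 4) + 5 = 2 + 5 = 7)
n(B, Z) = 7
p = -2/9 (p = -24*1/108 = -2/9 ≈ -0.22222)
(40 - 1*54) + p*n(-7, -7) = (40 - 1*54) - 2/9*7 = (40 - 54) - 14/9 = -14 - 14/9 = -140/9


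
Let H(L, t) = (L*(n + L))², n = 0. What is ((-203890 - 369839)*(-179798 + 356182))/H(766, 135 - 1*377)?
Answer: -6324788496/21517662721 ≈ -0.29393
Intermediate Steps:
H(L, t) = L⁴ (H(L, t) = (L*(0 + L))² = (L*L)² = (L²)² = L⁴)
((-203890 - 369839)*(-179798 + 356182))/H(766, 135 - 1*377) = ((-203890 - 369839)*(-179798 + 356182))/(766⁴) = -573729*176384/344282603536 = -101196615936*1/344282603536 = -6324788496/21517662721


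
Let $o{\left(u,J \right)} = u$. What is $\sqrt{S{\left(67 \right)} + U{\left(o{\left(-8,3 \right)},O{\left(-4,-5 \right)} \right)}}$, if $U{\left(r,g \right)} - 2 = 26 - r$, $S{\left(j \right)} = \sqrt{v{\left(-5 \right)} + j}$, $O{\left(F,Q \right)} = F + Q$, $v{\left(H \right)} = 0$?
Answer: $\sqrt{36 + \sqrt{67}} \approx 6.6472$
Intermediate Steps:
$S{\left(j \right)} = \sqrt{j}$ ($S{\left(j \right)} = \sqrt{0 + j} = \sqrt{j}$)
$U{\left(r,g \right)} = 28 - r$ ($U{\left(r,g \right)} = 2 - \left(-26 + r\right) = 28 - r$)
$\sqrt{S{\left(67 \right)} + U{\left(o{\left(-8,3 \right)},O{\left(-4,-5 \right)} \right)}} = \sqrt{\sqrt{67} + \left(28 - -8\right)} = \sqrt{\sqrt{67} + \left(28 + 8\right)} = \sqrt{\sqrt{67} + 36} = \sqrt{36 + \sqrt{67}}$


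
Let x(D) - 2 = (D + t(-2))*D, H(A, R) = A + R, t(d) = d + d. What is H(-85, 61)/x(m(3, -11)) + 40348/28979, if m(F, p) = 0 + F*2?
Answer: -65312/202853 ≈ -0.32197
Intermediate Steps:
t(d) = 2*d
m(F, p) = 2*F (m(F, p) = 0 + 2*F = 2*F)
x(D) = 2 + D*(-4 + D) (x(D) = 2 + (D + 2*(-2))*D = 2 + (D - 4)*D = 2 + (-4 + D)*D = 2 + D*(-4 + D))
H(-85, 61)/x(m(3, -11)) + 40348/28979 = (-85 + 61)/(2 + (2*3)² - 8*3) + 40348/28979 = -24/(2 + 6² - 4*6) + 40348*(1/28979) = -24/(2 + 36 - 24) + 40348/28979 = -24/14 + 40348/28979 = -24*1/14 + 40348/28979 = -12/7 + 40348/28979 = -65312/202853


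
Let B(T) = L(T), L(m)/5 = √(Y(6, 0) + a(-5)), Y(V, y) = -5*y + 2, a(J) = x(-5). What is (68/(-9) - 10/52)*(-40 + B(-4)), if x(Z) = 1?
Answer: 36260/117 - 9065*√3/234 ≈ 242.82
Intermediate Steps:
a(J) = 1
Y(V, y) = 2 - 5*y
L(m) = 5*√3 (L(m) = 5*√((2 - 5*0) + 1) = 5*√((2 + 0) + 1) = 5*√(2 + 1) = 5*√3)
B(T) = 5*√3
(68/(-9) - 10/52)*(-40 + B(-4)) = (68/(-9) - 10/52)*(-40 + 5*√3) = (68*(-⅑) - 10*1/52)*(-40 + 5*√3) = (-68/9 - 5/26)*(-40 + 5*√3) = -1813*(-40 + 5*√3)/234 = 36260/117 - 9065*√3/234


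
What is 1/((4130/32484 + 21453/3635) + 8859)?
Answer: 59039670/523388382431 ≈ 0.00011280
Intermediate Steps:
1/((4130/32484 + 21453/3635) + 8859) = 1/((4130*(1/32484) + 21453*(1/3635)) + 8859) = 1/((2065/16242 + 21453/3635) + 8859) = 1/(355945901/59039670 + 8859) = 1/(523388382431/59039670) = 59039670/523388382431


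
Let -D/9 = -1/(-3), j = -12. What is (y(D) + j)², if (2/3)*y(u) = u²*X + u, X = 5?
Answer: 2601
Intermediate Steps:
D = -3 (D = -(-9)/(-3) = -(-9)*(-1)/3 = -9*⅓ = -3)
y(u) = 3*u/2 + 15*u²/2 (y(u) = 3*(u²*5 + u)/2 = 3*(5*u² + u)/2 = 3*(u + 5*u²)/2 = 3*u/2 + 15*u²/2)
(y(D) + j)² = ((3/2)*(-3)*(1 + 5*(-3)) - 12)² = ((3/2)*(-3)*(1 - 15) - 12)² = ((3/2)*(-3)*(-14) - 12)² = (63 - 12)² = 51² = 2601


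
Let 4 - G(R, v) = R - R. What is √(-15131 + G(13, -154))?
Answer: I*√15127 ≈ 122.99*I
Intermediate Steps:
G(R, v) = 4 (G(R, v) = 4 - (R - R) = 4 - 1*0 = 4 + 0 = 4)
√(-15131 + G(13, -154)) = √(-15131 + 4) = √(-15127) = I*√15127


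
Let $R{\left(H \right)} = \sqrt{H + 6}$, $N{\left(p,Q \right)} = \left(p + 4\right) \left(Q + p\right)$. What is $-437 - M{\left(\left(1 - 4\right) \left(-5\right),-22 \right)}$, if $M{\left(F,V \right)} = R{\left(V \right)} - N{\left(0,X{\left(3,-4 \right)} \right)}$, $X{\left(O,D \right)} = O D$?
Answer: $-485 - 4 i \approx -485.0 - 4.0 i$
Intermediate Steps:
$X{\left(O,D \right)} = D O$
$N{\left(p,Q \right)} = \left(4 + p\right) \left(Q + p\right)$
$R{\left(H \right)} = \sqrt{6 + H}$
$M{\left(F,V \right)} = 48 + \sqrt{6 + V}$ ($M{\left(F,V \right)} = \sqrt{6 + V} - \left(0^{2} + 4 \left(\left(-4\right) 3\right) + 4 \cdot 0 + \left(-4\right) 3 \cdot 0\right) = \sqrt{6 + V} - \left(0 + 4 \left(-12\right) + 0 - 0\right) = \sqrt{6 + V} - \left(0 - 48 + 0 + 0\right) = \sqrt{6 + V} - -48 = \sqrt{6 + V} + 48 = 48 + \sqrt{6 + V}$)
$-437 - M{\left(\left(1 - 4\right) \left(-5\right),-22 \right)} = -437 - \left(48 + \sqrt{6 - 22}\right) = -437 - \left(48 + \sqrt{-16}\right) = -437 - \left(48 + 4 i\right) = -485 - 4 i$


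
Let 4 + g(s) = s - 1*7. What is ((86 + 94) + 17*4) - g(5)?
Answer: 254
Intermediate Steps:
g(s) = -11 + s (g(s) = -4 + (s - 1*7) = -4 + (s - 7) = -4 + (-7 + s) = -11 + s)
((86 + 94) + 17*4) - g(5) = ((86 + 94) + 17*4) - (-11 + 5) = (180 + 68) - 1*(-6) = 248 + 6 = 254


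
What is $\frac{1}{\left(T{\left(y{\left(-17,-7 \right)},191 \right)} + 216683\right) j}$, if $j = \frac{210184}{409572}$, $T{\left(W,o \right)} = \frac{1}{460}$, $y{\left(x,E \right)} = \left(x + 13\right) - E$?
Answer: $\frac{2616710}{290971084157} \approx 8.993 \cdot 10^{-6}$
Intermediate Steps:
$y{\left(x,E \right)} = 13 + x - E$ ($y{\left(x,E \right)} = \left(13 + x\right) - E = 13 + x - E$)
$T{\left(W,o \right)} = \frac{1}{460}$
$j = \frac{52546}{102393}$ ($j = 210184 \cdot \frac{1}{409572} = \frac{52546}{102393} \approx 0.51318$)
$\frac{1}{\left(T{\left(y{\left(-17,-7 \right)},191 \right)} + 216683\right) j} = \frac{1}{\left(\frac{1}{460} + 216683\right) \frac{52546}{102393}} = \frac{1}{\frac{99674181}{460}} \cdot \frac{102393}{52546} = \frac{460}{99674181} \cdot \frac{102393}{52546} = \frac{2616710}{290971084157}$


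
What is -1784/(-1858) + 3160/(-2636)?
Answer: -146082/612211 ≈ -0.23861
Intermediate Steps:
-1784/(-1858) + 3160/(-2636) = -1784*(-1/1858) + 3160*(-1/2636) = 892/929 - 790/659 = -146082/612211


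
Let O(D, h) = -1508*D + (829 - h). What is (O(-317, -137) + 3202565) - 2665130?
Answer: 1016437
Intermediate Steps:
O(D, h) = 829 - h - 1508*D
(O(-317, -137) + 3202565) - 2665130 = ((829 - 1*(-137) - 1508*(-317)) + 3202565) - 2665130 = ((829 + 137 + 478036) + 3202565) - 2665130 = (479002 + 3202565) - 2665130 = 3681567 - 2665130 = 1016437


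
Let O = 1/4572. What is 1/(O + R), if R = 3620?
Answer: 4572/16550641 ≈ 0.00027624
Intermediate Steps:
O = 1/4572 ≈ 0.00021872
1/(O + R) = 1/(1/4572 + 3620) = 1/(16550641/4572) = 4572/16550641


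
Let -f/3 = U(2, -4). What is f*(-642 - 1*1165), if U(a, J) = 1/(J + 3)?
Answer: -5421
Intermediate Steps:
U(a, J) = 1/(3 + J)
f = 3 (f = -3/(3 - 4) = -3/(-1) = -3*(-1) = 3)
f*(-642 - 1*1165) = 3*(-642 - 1*1165) = 3*(-642 - 1165) = 3*(-1807) = -5421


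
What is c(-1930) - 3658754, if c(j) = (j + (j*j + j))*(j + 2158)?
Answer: 844738366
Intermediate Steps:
c(j) = (2158 + j)*(j² + 2*j) (c(j) = (j + (j² + j))*(2158 + j) = (j + (j + j²))*(2158 + j) = (j² + 2*j)*(2158 + j) = (2158 + j)*(j² + 2*j))
c(-1930) - 3658754 = -1930*(4316 + (-1930)² + 2160*(-1930)) - 3658754 = -1930*(4316 + 3724900 - 4168800) - 3658754 = -1930*(-439584) - 3658754 = 848397120 - 3658754 = 844738366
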